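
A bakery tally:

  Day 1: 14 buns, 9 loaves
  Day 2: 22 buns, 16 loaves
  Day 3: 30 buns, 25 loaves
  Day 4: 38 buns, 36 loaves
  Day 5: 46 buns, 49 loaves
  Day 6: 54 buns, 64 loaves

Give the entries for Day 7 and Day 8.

62 buns, 81 loaves; 70 buns, 100 loaves

Buns: 14, 22, 30, 38, 46, 54 → 62 → 70 (+8 each step).
Loaves goes 9, 16, 25, 36, 49, 64 → 81 → 100 (perfect squares: 3², 4², 5², …).
Putting the parts together: 62 buns, 81 loaves and then 70 buns, 100 loaves.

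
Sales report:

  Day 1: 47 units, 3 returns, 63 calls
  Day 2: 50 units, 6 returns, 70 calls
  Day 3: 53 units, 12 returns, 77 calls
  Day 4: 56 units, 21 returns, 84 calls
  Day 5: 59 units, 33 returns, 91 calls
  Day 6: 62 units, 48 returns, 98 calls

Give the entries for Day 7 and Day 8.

65 units, 66 returns, 105 calls; 68 units, 87 returns, 112 calls

Units goes 47, 50, 53, 56, 59, 62 → 65 → 68 (+3 each step).
Returns goes 3, 6, 12, 21, 33, 48 → 66 → 87 (differences are 3, 6, 9, … (increasing by 3 each time)).
Calls goes 63, 70, 77, 84, 91, 98 → 105 → 112 (+7 each step).
So the next two lines are 65 units, 66 returns, 105 calls and 68 units, 87 returns, 112 calls.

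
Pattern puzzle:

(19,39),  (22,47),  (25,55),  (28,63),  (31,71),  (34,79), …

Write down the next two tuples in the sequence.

(37,87), (40,95)

For the first part, +3 each step: 19, 22, 25, 28, 31, 34 → 37 → 40.
Second part: +8 each step, so 39, 47, 55, 63, 71, 79 → 87 → 95.
Putting the parts together: (37,87) and then (40,95).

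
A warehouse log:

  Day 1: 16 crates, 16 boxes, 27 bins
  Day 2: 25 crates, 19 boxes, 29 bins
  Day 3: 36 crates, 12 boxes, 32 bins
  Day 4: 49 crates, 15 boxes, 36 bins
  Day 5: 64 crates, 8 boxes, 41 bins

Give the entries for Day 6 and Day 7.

81 crates, 11 boxes, 47 bins; 100 crates, 4 boxes, 54 bins

Crates: 16, 25, 36, 49, 64 → 81 → 100 (perfect squares: 4², 5², 6², …).
For the boxes, alternating steps +3, −7, +3, −7, …: 16, 19, 12, 15, 8 → 11 → 4.
Bins: differences are 2, 3, 4, … (increasing by 1 each time), so 27, 29, 32, 36, 41 → 47 → 54.
So the next two rows are 81 crates, 11 boxes, 47 bins and 100 crates, 4 boxes, 54 bins.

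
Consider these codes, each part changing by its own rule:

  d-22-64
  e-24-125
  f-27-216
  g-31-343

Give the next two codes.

Letter: letters move forward 1 place in the alphabet, so d, e, f, g → h → i.
Second component: differences are 2, 3, 4, … (increasing by 1 each time), so 22, 24, 27, 31 → 36 → 42.
Third component: 64, 125, 216, 343 → 512 → 729 (perfect cubes: 4³, 5³, 6³, …).
Putting the parts together: h-36-512 and then i-42-729.

h-36-512 then i-42-729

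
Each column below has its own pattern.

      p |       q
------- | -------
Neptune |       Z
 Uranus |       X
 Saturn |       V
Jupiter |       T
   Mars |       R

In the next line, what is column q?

P

Column p — runs backward through the planets Mercury→Neptune: Neptune, Uranus, Saturn, Jupiter, Mars → Earth.
Column q: letters move back 2 places in the alphabet, so Z, X, V, T, R → P.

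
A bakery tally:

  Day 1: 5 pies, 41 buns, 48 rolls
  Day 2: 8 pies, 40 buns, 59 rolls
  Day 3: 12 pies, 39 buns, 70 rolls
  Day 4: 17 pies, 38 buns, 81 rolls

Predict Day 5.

23 pies, 37 buns, 92 rolls

Pies: differences are 3, 4, 5, … (increasing by 1 each time); 5, 8, 12, 17 → 23.
Buns: −1 each step; 41, 40, 39, 38 → 37.
For the rolls, +11 each step: 48, 59, 70, 81 → 92.
Putting it together: 23 pies, 37 buns, 92 rolls.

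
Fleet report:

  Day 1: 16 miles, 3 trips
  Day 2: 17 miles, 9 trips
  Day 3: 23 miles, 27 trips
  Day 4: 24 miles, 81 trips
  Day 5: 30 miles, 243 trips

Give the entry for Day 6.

Miles: alternating steps +1, +6, +1, +6, …, so 16, 17, 23, 24, 30 → 31.
Trips — ×3 each step: 3, 9, 27, 81, 243 → 729.
Putting it together: 31 miles, 729 trips.

31 miles, 729 trips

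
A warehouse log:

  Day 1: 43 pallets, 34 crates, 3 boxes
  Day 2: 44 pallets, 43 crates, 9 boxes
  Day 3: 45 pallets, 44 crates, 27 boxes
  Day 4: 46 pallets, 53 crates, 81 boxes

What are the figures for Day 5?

Pallets: +1 each step; 43, 44, 45, 46 → 47.
Crates: 34, 43, 44, 53 → 54 (alternating steps +9, +1, +9, +1, …).
Boxes: ×3 each step; 3, 9, 27, 81 → 243.
Combining the parts gives 47 pallets, 54 crates, 243 boxes.

47 pallets, 54 crates, 243 boxes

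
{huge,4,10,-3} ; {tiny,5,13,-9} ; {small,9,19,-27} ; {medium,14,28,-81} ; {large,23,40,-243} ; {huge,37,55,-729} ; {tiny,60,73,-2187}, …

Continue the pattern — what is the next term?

{small,97,94,-6561}

Size: huge, tiny, small, medium, large, huge, tiny → small (repeats huge → tiny → small → medium → large).
Second slot: each term is the sum of the two before it, so 4, 5, 9, 14, 23, 37, 60 → 97.
Third slot goes 10, 13, 19, 28, 40, 55, 73 → 94 (differences are 3, 6, 9, … (increasing by 3 each time)).
Fourth slot: -3, -9, -27, -81, -243, -729, -2187 → -6561 (×3 each step).
Combining the parts gives {small,97,94,-6561}.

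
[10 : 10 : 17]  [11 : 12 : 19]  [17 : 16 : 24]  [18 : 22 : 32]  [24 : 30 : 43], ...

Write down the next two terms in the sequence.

[25 : 40 : 57], [31 : 52 : 74]

First entry: alternating steps +1, +6, +1, +6, …; 10, 11, 17, 18, 24 → 25 → 31.
Second entry goes 10, 12, 16, 22, 30 → 40 → 52 (differences are 2, 4, 6, … (increasing by 2 each time)).
Third entry: differences are 2, 5, 8, … (increasing by 3 each time); 17, 19, 24, 32, 43 → 57 → 74.
Putting the parts together: [25 : 40 : 57] and then [31 : 52 : 74].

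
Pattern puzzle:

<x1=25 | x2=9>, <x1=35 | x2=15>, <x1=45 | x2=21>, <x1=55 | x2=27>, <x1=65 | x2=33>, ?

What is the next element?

X1: +10 each step; 25, 35, 45, 55, 65 → 75.
X2: 9, 15, 21, 27, 33 → 39 (+6 each step).
So the next element is <x1=75 | x2=39>.

<x1=75 | x2=39>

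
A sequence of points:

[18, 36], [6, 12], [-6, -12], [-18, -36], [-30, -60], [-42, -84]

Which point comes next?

[-54, -108]

First value — −12 each step: 18, 6, -6, -18, -30, -42 → -54.
Second value: always 2 × the first value; 36, 12, -12, -36, -60, -84 → -108.
Combining the parts gives [-54, -108].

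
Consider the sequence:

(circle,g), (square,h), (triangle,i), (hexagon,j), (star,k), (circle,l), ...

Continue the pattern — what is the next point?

Shape: repeats circle → square → triangle → hexagon → star, so circle, square, triangle, hexagon, star, circle → square.
Letter: letters move forward 1 place in the alphabet, so g, h, i, j, k, l → m.
Putting it together: (square,m).

(square,m)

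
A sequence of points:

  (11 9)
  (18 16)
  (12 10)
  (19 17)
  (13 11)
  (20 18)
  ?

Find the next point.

First coordinate: alternating steps +7, −6, +7, −6, …, so 11, 18, 12, 19, 13, 20 → 14.
Second coordinate goes 9, 16, 10, 17, 11, 18 → 12 (always 2 less than the first coordinate).
Combining the parts gives (14 12).

(14 12)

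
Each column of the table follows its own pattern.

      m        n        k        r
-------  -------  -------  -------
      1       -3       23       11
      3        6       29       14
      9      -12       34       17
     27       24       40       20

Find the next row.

Column m — ×3 each step: 1, 3, 9, 27 → 81.
For the column n, ×(-2) each step: -3, 6, -12, 24 → -48.
For the column k, alternating steps +6, +5, +6, +5, …: 23, 29, 34, 40 → 45.
Column r — +3 each step: 11, 14, 17, 20 → 23.
Combining the parts gives 81  -48  45  23.

81  -48  45  23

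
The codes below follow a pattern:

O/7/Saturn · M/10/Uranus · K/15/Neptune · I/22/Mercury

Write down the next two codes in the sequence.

G/31/Venus, E/42/Earth

Letter — letters move back 2 places in the alphabet: O, M, K, I → G → E.
Second component goes 7, 10, 15, 22 → 31 → 42 (differences are 3, 5, 7, … (increasing by 2 each time)).
For the planet, runs through the planets Mercury→Neptune: Saturn, Uranus, Neptune, Mercury → Venus → Earth.
So the next two codes are G/31/Venus and E/42/Earth.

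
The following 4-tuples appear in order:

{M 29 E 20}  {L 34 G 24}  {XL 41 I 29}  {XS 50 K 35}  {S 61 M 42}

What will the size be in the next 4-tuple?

Size: M, L, XL, XS, S → M (runs through clothing sizes XS→XL).
Second component: 29, 34, 41, 50, 61 → 74 (differences are 5, 7, 9, … (increasing by 2 each time)).
Letter: letters move forward 2 places in the alphabet; E, G, I, K, M → O.
For the fourth component, differences are 4, 5, 6, … (increasing by 1 each time): 20, 24, 29, 35, 42 → 50.

M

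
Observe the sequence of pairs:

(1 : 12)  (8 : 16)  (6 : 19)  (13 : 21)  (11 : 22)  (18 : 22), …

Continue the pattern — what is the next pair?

(16 : 21)

First coordinate: alternating steps +7, −2, +7, −2, …, so 1, 8, 6, 13, 11, 18 → 16.
Second coordinate — differences are 4, 3, 2, … (decreasing by 1 each time): 12, 16, 19, 21, 22, 22 → 21.
Putting it together: (16 : 21).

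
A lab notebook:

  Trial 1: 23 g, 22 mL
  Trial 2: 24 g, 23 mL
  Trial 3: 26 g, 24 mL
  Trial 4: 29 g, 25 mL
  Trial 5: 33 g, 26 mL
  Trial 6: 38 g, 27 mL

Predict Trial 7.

G: 23, 24, 26, 29, 33, 38 → 44 (differences are 1, 2, 3, … (increasing by 1 each time)).
ML — +1 each step: 22, 23, 24, 25, 26, 27 → 28.
Putting it together: 44 g, 28 mL.

44 g, 28 mL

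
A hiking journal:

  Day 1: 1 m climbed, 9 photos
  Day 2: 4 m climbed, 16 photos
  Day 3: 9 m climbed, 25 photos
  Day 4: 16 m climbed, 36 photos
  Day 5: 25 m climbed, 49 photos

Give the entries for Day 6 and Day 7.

M climbed: perfect squares: 1², 2², 3², …; 1, 4, 9, 16, 25 → 36 → 49.
Photos — perfect squares: 3², 4², 5², …: 9, 16, 25, 36, 49 → 64 → 81.
Putting the parts together: 36 m climbed, 64 photos and then 49 m climbed, 81 photos.

36 m climbed, 64 photos; 49 m climbed, 81 photos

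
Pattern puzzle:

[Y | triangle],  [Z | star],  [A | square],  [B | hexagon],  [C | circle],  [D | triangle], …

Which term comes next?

Letter: letters move forward 1 place in the alphabet, wrapping Z→A; Y, Z, A, B, C, D → E.
Shape: repeats triangle → star → square → hexagon → circle; triangle, star, square, hexagon, circle, triangle → star.
Putting it together: [E | star].

[E | star]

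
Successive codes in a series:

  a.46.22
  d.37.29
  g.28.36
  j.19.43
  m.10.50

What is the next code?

p.1.57

Letter goes a, d, g, j, m → p (letters move forward 3 places in the alphabet).
Second component: −9 each step; 46, 37, 28, 19, 10 → 1.
Third component — +7 each step: 22, 29, 36, 43, 50 → 57.
So the next code is p.1.57.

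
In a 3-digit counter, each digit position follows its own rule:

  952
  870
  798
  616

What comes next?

First digit: −1 each step, mod 10; 9, 8, 7, 6 → 5.
Second digit: +2 each step, mod 10; 5, 7, 9, 1 → 3.
For the third digit, −2 each step, mod 10: 2, 0, 8, 6 → 4.
Putting it together: 534.

534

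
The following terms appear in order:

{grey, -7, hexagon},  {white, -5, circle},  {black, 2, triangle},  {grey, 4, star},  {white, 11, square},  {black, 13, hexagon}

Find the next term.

{grey, 20, circle}

For the shade, repeats grey → white → black: grey, white, black, grey, white, black → grey.
Second entry: alternating steps +2, +7, +2, +7, …, so -7, -5, 2, 4, 11, 13 → 20.
Shape — repeats hexagon → circle → triangle → star → square: hexagon, circle, triangle, star, square, hexagon → circle.
So the next term is {grey, 20, circle}.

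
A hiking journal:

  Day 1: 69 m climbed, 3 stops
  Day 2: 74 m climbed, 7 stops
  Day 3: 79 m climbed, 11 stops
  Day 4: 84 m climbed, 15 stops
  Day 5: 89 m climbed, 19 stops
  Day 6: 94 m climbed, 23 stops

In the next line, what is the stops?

27

Stops: +4 each step, so 3, 7, 11, 15, 19, 23 → 27.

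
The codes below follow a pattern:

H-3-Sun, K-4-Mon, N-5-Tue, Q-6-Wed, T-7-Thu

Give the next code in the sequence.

W-8-Fri

Letter goes H, K, N, Q, T → W (letters move forward 3 places in the alphabet).
Second component: 3, 4, 5, 6, 7 → 8 (+1 each step).
Day — runs through the weekdays Mon→Sun: Sun, Mon, Tue, Wed, Thu → Fri.
So the next code is W-8-Fri.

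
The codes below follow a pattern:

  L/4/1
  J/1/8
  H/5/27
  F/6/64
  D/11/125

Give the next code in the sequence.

Letter: letters move back 2 places in the alphabet, so L, J, H, F, D → B.
For the second component, each term is the sum of the two before it: 4, 1, 5, 6, 11 → 17.
Third component: perfect cubes: 1³, 2³, 3³, …; 1, 8, 27, 64, 125 → 216.
Putting it together: B/17/216.

B/17/216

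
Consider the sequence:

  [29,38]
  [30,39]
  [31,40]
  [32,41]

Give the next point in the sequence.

[33,42]

First slot: +1 each step; 29, 30, 31, 32 → 33.
Second slot: 38, 39, 40, 41 → 42 (always 9 more than the first slot).
Putting it together: [33,42].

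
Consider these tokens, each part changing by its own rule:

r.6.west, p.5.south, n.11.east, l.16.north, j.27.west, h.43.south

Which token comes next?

f.70.east

Letter: letters move back 2 places in the alphabet; r, p, n, l, j, h → f.
Second component goes 6, 5, 11, 16, 27, 43 → 70 (each term is the sum of the two before it).
Direction — repeats west → south → east → north: west, south, east, north, west, south → east.
Putting it together: f.70.east.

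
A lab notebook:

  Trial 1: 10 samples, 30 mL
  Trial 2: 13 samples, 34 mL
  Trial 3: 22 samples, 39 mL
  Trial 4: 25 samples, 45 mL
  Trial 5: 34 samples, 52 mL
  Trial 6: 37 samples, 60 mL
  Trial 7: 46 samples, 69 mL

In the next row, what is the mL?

ML: 30, 34, 39, 45, 52, 60, 69 → 79 (differences are 4, 5, 6, … (increasing by 1 each time)).

79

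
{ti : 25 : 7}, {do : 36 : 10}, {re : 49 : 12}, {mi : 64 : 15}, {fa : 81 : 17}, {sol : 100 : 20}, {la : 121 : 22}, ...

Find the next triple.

{ti : 144 : 25}

Note: runs through the solfège scale do→ti, so ti, do, re, mi, fa, sol, la → ti.
Second coordinate: perfect squares: 5², 6², 7², …, so 25, 36, 49, 64, 81, 100, 121 → 144.
Third coordinate — alternating steps +3, +2, +3, +2, …: 7, 10, 12, 15, 17, 20, 22 → 25.
So the next triple is {ti : 144 : 25}.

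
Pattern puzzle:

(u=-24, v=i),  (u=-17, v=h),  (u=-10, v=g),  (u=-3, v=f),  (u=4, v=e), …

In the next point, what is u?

U goes -24, -17, -10, -3, 4 → 11 (+7 each step).

11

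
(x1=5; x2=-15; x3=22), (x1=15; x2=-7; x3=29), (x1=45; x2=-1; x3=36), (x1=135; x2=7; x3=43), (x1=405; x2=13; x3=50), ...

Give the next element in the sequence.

X1 — ×3 each step: 5, 15, 45, 135, 405 → 1215.
X2 goes -15, -7, -1, 7, 13 → 21 (alternating steps +8, +6, +8, +6, …).
X3: +7 each step; 22, 29, 36, 43, 50 → 57.
Combining the parts gives (x1=1215; x2=21; x3=57).

(x1=1215; x2=21; x3=57)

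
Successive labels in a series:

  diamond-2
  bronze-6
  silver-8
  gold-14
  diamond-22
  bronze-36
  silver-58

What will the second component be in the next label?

Second component — each term is the sum of the two before it: 2, 6, 8, 14, 22, 36, 58 → 94.

94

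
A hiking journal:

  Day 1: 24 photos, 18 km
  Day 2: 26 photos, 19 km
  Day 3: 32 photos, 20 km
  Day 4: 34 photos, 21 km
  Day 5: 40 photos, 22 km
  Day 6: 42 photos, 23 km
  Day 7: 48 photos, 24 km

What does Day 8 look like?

Photos: 24, 26, 32, 34, 40, 42, 48 → 50 (alternating steps +2, +6, +2, +6, …).
Km goes 18, 19, 20, 21, 22, 23, 24 → 25 (+1 each step).
Combining the parts gives 50 photos, 25 km.

50 photos, 25 km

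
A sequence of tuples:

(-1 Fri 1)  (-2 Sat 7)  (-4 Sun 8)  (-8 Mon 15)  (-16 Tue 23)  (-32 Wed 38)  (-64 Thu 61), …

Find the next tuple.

(-128 Fri 99)

First coordinate: ×2 each step, so -1, -2, -4, -8, -16, -32, -64 → -128.
Day: Fri, Sat, Sun, Mon, Tue, Wed, Thu → Fri (runs through the weekdays Mon→Sun).
Third coordinate goes 1, 7, 8, 15, 23, 38, 61 → 99 (each term is the sum of the two before it).
So the next tuple is (-128 Fri 99).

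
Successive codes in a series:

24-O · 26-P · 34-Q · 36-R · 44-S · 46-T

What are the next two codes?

54-U, 56-V

First component — alternating steps +2, +8, +2, +8, …: 24, 26, 34, 36, 44, 46 → 54 → 56.
For the letter, letters move forward 1 place in the alphabet: O, P, Q, R, S, T → U → V.
Putting the parts together: 54-U and then 56-V.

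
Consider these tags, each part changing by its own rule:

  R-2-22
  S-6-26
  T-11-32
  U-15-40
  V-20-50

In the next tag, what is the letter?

Letter: letters move forward 1 place in the alphabet; R, S, T, U, V → W.

W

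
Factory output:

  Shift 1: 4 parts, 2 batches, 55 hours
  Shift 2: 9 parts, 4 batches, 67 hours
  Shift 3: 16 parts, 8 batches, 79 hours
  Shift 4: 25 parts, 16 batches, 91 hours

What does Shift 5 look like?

36 parts, 32 batches, 103 hours

For the parts, differences are 5, 7, 9, … (increasing by 2 each time): 4, 9, 16, 25 → 36.
Batches: ×2 each step, so 2, 4, 8, 16 → 32.
For the hours, +12 each step: 55, 67, 79, 91 → 103.
Putting it together: 36 parts, 32 batches, 103 hours.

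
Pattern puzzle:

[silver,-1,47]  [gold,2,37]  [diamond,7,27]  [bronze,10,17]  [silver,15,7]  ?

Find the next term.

[gold,18,-3]

Rank: repeats silver → gold → diamond → bronze; silver, gold, diamond, bronze, silver → gold.
For the second value, alternating steps +3, +5, +3, +5, …: -1, 2, 7, 10, 15 → 18.
Third value: −10 each step; 47, 37, 27, 17, 7 → -3.
Combining the parts gives [gold,18,-3].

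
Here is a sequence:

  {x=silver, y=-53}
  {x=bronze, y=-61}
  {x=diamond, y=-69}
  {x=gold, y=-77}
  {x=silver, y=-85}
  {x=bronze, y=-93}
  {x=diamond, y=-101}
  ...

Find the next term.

X: silver, bronze, diamond, gold, silver, bronze, diamond → gold (repeats silver → bronze → diamond → gold).
Y goes -53, -61, -69, -77, -85, -93, -101 → -109 (−8 each step).
Putting it together: {x=gold, y=-109}.

{x=gold, y=-109}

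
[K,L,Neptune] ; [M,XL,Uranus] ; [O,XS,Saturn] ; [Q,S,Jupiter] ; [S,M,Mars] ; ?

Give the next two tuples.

Letter goes K, M, O, Q, S → U → W (letters move forward 2 places in the alphabet).
For the size, runs through clothing sizes XS→XL: L, XL, XS, S, M → L → XL.
Planet goes Neptune, Uranus, Saturn, Jupiter, Mars → Earth → Venus (runs backward through the planets Mercury→Neptune).
So the next two tuples are [U,L,Earth] and [W,XL,Venus].

[U,L,Earth], [W,XL,Venus]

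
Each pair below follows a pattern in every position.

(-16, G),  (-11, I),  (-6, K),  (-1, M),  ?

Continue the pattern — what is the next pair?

First part: +5 each step; -16, -11, -6, -1 → 4.
Letter — letters move forward 2 places in the alphabet: G, I, K, M → O.
So the next pair is (4, O).

(4, O)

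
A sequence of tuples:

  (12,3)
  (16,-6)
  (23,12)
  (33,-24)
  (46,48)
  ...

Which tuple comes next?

(62,-96)

First component goes 12, 16, 23, 33, 46 → 62 (differences are 4, 7, 10, … (increasing by 3 each time)).
Second component: ×(-2) each step; 3, -6, 12, -24, 48 → -96.
So the next tuple is (62,-96).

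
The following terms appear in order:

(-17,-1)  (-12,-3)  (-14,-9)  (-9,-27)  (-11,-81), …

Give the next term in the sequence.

(-6,-243)

For the first component, alternating steps +5, −2, +5, −2, …: -17, -12, -14, -9, -11 → -6.
Second component — ×3 each step: -1, -3, -9, -27, -81 → -243.
So the next term is (-6,-243).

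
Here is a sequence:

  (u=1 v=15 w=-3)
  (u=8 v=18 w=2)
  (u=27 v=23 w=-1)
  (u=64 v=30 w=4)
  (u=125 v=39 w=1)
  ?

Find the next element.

For the u, perfect cubes: 1³, 2³, 3³, …: 1, 8, 27, 64, 125 → 216.
V — differences are 3, 5, 7, … (increasing by 2 each time): 15, 18, 23, 30, 39 → 50.
W: alternating steps +5, −3, +5, −3, …; -3, 2, -1, 4, 1 → 6.
Putting it together: (u=216 v=50 w=6).

(u=216 v=50 w=6)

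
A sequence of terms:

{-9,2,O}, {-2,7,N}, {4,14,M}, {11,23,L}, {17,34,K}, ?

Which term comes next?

{24,47,J}

First slot: alternating steps +7, +6, +7, +6, …; -9, -2, 4, 11, 17 → 24.
Second slot: differences are 5, 7, 9, … (increasing by 2 each time); 2, 7, 14, 23, 34 → 47.
For the letter, letters move back 1 place in the alphabet: O, N, M, L, K → J.
Combining the parts gives {24,47,J}.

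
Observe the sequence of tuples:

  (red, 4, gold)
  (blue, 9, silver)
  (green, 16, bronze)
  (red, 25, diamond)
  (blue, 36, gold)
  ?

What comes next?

(green, 49, silver)

Colour — repeats red → blue → green: red, blue, green, red, blue → green.
Second component goes 4, 9, 16, 25, 36 → 49 (perfect squares: 2², 3², 4², …).
For the rank, repeats gold → silver → bronze → diamond: gold, silver, bronze, diamond, gold → silver.
Combining the parts gives (green, 49, silver).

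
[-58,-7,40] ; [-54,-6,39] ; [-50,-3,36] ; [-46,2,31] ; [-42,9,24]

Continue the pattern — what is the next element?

[-38,18,15]

First coordinate goes -58, -54, -50, -46, -42 → -38 (+4 each step).
Second coordinate: differences are 1, 3, 5, … (increasing by 2 each time), so -7, -6, -3, 2, 9 → 18.
Third coordinate: together with the second coordinate always sums to 33; 40, 39, 36, 31, 24 → 15.
So the next element is [-38,18,15].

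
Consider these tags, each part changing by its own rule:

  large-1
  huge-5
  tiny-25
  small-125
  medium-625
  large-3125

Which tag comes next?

Size: repeats large → huge → tiny → small → medium; large, huge, tiny, small, medium, large → huge.
Second component — ×5 each step: 1, 5, 25, 125, 625, 3125 → 15625.
So the next tag is huge-15625.

huge-15625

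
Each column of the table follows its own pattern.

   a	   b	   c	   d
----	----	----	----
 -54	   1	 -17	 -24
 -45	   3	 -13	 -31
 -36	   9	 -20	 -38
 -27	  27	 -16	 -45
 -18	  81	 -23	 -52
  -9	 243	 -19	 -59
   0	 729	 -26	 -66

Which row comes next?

For the column a, +9 each step: -54, -45, -36, -27, -18, -9, 0 → 9.
For the column b, ×3 each step: 1, 3, 9, 27, 81, 243, 729 → 2187.
Column c: -17, -13, -20, -16, -23, -19, -26 → -22 (alternating steps +4, −7, +4, −7, …).
Column d: −7 each step, so -24, -31, -38, -45, -52, -59, -66 → -73.
So the next row is 9  2187  -22  -73.

9  2187  -22  -73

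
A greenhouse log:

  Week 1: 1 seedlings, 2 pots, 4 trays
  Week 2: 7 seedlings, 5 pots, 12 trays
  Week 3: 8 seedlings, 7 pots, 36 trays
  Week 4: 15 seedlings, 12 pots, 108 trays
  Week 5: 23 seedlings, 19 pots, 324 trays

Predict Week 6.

38 seedlings, 31 pots, 972 trays

For the seedlings, each term is the sum of the two before it: 1, 7, 8, 15, 23 → 38.
For the pots, each term is the sum of the two before it: 2, 5, 7, 12, 19 → 31.
Trays goes 4, 12, 36, 108, 324 → 972 (×3 each step).
So the next record is 38 seedlings, 31 pots, 972 trays.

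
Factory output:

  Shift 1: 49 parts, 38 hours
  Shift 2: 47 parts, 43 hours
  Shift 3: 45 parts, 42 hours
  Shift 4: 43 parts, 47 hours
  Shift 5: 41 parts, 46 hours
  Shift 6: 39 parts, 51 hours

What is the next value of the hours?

50

Hours: 38, 43, 42, 47, 46, 51 → 50 (alternating steps +5, −1, +5, −1, …).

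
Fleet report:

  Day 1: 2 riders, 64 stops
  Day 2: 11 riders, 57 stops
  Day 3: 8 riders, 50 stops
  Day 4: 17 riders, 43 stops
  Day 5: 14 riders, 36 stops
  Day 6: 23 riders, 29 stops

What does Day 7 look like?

Riders: alternating steps +9, −3, +9, −3, …; 2, 11, 8, 17, 14, 23 → 20.
Stops: −7 each step, so 64, 57, 50, 43, 36, 29 → 22.
Putting it together: 20 riders, 22 stops.

20 riders, 22 stops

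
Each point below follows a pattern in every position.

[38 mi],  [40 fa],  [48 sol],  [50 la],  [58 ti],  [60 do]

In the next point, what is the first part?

68

First part — alternating steps +2, +8, +2, +8, …: 38, 40, 48, 50, 58, 60 → 68.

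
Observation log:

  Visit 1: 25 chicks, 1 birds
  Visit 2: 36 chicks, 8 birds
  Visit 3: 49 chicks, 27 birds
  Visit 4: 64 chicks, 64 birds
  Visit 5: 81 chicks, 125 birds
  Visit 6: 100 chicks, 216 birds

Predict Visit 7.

121 chicks, 343 birds

Chicks: 25, 36, 49, 64, 81, 100 → 121 (perfect squares: 5², 6², 7², …).
Birds goes 1, 8, 27, 64, 125, 216 → 343 (perfect cubes: 1³, 2³, 3³, …).
So the next row is 121 chicks, 343 birds.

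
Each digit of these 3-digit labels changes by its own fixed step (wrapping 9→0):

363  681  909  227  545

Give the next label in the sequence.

For the first digit, +3 each step, mod 10: 3, 6, 9, 2, 5 → 8.
Second digit: +2 each step, mod 10, so 6, 8, 0, 2, 4 → 6.
Third digit — −2 each step, mod 10: 3, 1, 9, 7, 5 → 3.
Combining the parts gives 863.

863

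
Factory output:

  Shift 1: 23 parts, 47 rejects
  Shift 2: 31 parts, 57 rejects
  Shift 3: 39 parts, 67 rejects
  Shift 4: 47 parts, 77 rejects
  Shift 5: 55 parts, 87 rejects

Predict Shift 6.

Parts: +8 each step; 23, 31, 39, 47, 55 → 63.
Rejects goes 47, 57, 67, 77, 87 → 97 (+10 each step).
Putting it together: 63 parts, 97 rejects.

63 parts, 97 rejects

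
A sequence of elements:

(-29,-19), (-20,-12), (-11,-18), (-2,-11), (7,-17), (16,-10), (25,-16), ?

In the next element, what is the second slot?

Second slot: -19, -12, -18, -11, -17, -10, -16 → -9 (alternating steps +7, −6, +7, −6, …).

-9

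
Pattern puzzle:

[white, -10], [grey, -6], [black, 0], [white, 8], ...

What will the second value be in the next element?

18

Second value — differences are 4, 6, 8, … (increasing by 2 each time): -10, -6, 0, 8 → 18.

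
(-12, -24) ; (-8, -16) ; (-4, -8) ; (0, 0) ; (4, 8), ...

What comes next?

First entry: +4 each step; -12, -8, -4, 0, 4 → 8.
For the second entry, always 2 × the first entry: -24, -16, -8, 0, 8 → 16.
Combining the parts gives (8, 16).

(8, 16)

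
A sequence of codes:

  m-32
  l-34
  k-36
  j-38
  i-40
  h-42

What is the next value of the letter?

g

Letter goes m, l, k, j, i, h → g (letters move back 1 place in the alphabet).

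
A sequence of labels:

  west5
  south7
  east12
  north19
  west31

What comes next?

south50

Direction — repeats west → south → east → north: west, south, east, north, west → south.
Second component goes 5, 7, 12, 19, 31 → 50 (each term is the sum of the two before it).
So the next label is south50.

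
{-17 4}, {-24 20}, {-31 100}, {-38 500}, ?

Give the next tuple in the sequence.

{-45 2500}

First coordinate: −7 each step; -17, -24, -31, -38 → -45.
Second coordinate: 4, 20, 100, 500 → 2500 (×5 each step).
Combining the parts gives {-45 2500}.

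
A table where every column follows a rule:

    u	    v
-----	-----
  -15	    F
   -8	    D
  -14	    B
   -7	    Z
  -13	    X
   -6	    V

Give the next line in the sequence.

-12  T

Column u: alternating steps +7, −6, +7, −6, …; -15, -8, -14, -7, -13, -6 → -12.
Column v — letters move back 2 places in the alphabet, wrapping A→Z: F, D, B, Z, X, V → T.
Combining the parts gives -12  T.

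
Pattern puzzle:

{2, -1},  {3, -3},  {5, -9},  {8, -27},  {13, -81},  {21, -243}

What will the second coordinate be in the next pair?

-729

First coordinate: 2, 3, 5, 8, 13, 21 → 34 (each term is the sum of the two before it).
Second coordinate: -1, -3, -9, -27, -81, -243 → -729 (×3 each step).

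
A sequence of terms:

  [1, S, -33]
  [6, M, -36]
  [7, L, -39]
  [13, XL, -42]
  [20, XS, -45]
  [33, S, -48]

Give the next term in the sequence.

For the first value, each term is the sum of the two before it: 1, 6, 7, 13, 20, 33 → 53.
For the size, repeats S → M → L → XL → XS: S, M, L, XL, XS, S → M.
For the third value, −3 each step: -33, -36, -39, -42, -45, -48 → -51.
Putting it together: [53, M, -51].

[53, M, -51]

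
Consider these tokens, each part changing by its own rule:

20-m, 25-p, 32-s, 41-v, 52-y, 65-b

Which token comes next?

80-e

For the first component, differences are 5, 7, 9, … (increasing by 2 each time): 20, 25, 32, 41, 52, 65 → 80.
Letter goes m, p, s, v, y, b → e (letters move forward 3 places in the alphabet, wrapping Z→A).
So the next token is 80-e.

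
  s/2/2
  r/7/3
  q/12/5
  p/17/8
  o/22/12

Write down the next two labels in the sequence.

Letter goes s, r, q, p, o → n → m (letters move back 1 place in the alphabet).
Second component: +5 each step, so 2, 7, 12, 17, 22 → 27 → 32.
Third component: differences are 1, 2, 3, … (increasing by 1 each time); 2, 3, 5, 8, 12 → 17 → 23.
So the next two labels are n/27/17 and m/32/23.

n/27/17, m/32/23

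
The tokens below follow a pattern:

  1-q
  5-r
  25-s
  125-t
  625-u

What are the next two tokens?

First component: 1, 5, 25, 125, 625 → 3125 → 15625 (×5 each step).
Letter goes q, r, s, t, u → v → w (letters move forward 1 place in the alphabet).
So the next two tokens are 3125-v and 15625-w.

3125-v then 15625-w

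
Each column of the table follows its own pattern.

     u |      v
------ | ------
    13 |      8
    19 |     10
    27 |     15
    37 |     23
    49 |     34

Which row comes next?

63  48

Column u: differences are 6, 8, 10, … (increasing by 2 each time), so 13, 19, 27, 37, 49 → 63.
Column v: 8, 10, 15, 23, 34 → 48 (differences are 2, 5, 8, … (increasing by 3 each time)).
Putting it together: 63  48.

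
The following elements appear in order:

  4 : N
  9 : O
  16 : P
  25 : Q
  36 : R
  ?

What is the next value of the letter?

S

Letter — letters move forward 1 place in the alphabet: N, O, P, Q, R → S.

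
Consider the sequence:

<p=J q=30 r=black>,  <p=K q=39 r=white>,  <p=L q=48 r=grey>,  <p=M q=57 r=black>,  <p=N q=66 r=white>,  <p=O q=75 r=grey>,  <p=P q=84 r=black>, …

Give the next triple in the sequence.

P: letters move forward 1 place in the alphabet, so J, K, L, M, N, O, P → Q.
For the q, +9 each step: 30, 39, 48, 57, 66, 75, 84 → 93.
R — repeats black → white → grey: black, white, grey, black, white, grey, black → white.
So the next triple is <p=Q q=93 r=white>.

<p=Q q=93 r=white>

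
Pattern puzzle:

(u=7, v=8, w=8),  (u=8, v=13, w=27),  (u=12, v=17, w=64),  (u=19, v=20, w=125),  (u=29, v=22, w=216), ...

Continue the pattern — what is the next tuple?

U — differences are 1, 4, 7, … (increasing by 3 each time): 7, 8, 12, 19, 29 → 42.
V goes 8, 13, 17, 20, 22 → 23 (differences are 5, 4, 3, … (decreasing by 1 each time)).
For the w, perfect cubes: 2³, 3³, 4³, …: 8, 27, 64, 125, 216 → 343.
So the next tuple is (u=42, v=23, w=343).

(u=42, v=23, w=343)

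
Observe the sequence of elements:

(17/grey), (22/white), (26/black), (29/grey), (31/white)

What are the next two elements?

For the first part, differences are 5, 4, 3, … (decreasing by 1 each time): 17, 22, 26, 29, 31 → 32 → 32.
Shade: repeats grey → white → black, so grey, white, black, grey, white → black → grey.
So the next two elements are (32/black) and (32/grey).

(32/black), (32/grey)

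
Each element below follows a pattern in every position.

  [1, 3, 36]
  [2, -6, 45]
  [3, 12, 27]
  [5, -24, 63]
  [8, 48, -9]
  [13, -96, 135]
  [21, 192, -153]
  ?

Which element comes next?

[34, -384, 423]

First coordinate: each term is the sum of the two before it, so 1, 2, 3, 5, 8, 13, 21 → 34.
For the second coordinate, ×(-2) each step: 3, -6, 12, -24, 48, -96, 192 → -384.
Third coordinate — together with the second coordinate always sums to 39: 36, 45, 27, 63, -9, 135, -153 → 423.
Combining the parts gives [34, -384, 423].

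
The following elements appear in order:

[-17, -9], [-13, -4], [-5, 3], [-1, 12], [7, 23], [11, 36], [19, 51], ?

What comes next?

[23, 68]

First value: alternating steps +4, +8, +4, +8, …, so -17, -13, -5, -1, 7, 11, 19 → 23.
Second value — differences are 5, 7, 9, … (increasing by 2 each time): -9, -4, 3, 12, 23, 36, 51 → 68.
So the next element is [23, 68].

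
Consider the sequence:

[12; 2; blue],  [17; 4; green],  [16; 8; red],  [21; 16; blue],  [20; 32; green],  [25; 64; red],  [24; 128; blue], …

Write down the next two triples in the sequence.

First component: alternating steps +5, −1, +5, −1, …, so 12, 17, 16, 21, 20, 25, 24 → 29 → 28.
Second component: ×2 each step, so 2, 4, 8, 16, 32, 64, 128 → 256 → 512.
Colour: repeats blue → green → red; blue, green, red, blue, green, red, blue → green → red.
Putting the parts together: [29; 256; green] and then [28; 512; red].

[29; 256; green], [28; 512; red]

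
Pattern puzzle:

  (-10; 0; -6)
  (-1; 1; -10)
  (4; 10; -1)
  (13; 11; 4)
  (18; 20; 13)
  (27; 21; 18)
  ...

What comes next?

First entry — alternating steps +9, +5, +9, +5, …: -10, -1, 4, 13, 18, 27 → 32.
For the second entry, alternating steps +1, +9, +1, +9, …: 0, 1, 10, 11, 20, 21 → 30.
Third entry: always the previous value of the first entry; -6, -10, -1, 4, 13, 18 → 27.
Putting it together: (32; 30; 27).

(32; 30; 27)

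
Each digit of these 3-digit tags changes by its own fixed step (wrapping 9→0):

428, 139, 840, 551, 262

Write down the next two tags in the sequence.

First digit: −3 each step, mod 10, so 4, 1, 8, 5, 2 → 9 → 6.
Second digit: +1 each step, mod 10, so 2, 3, 4, 5, 6 → 7 → 8.
For the third digit, +1 each step, mod 10: 8, 9, 0, 1, 2 → 3 → 4.
So the next two tags are 973 and 684.

973, 684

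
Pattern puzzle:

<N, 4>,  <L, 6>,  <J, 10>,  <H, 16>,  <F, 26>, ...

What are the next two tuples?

Letter: letters move back 2 places in the alphabet; N, L, J, H, F → D → B.
Second component: each term is the sum of the two before it; 4, 6, 10, 16, 26 → 42 → 68.
Putting the parts together: <D, 42> and then <B, 68>.

<D, 42>, <B, 68>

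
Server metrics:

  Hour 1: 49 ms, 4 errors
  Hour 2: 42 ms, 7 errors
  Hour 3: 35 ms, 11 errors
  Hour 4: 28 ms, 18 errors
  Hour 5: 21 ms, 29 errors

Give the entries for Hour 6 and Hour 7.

14 ms, 47 errors; 7 ms, 76 errors

Ms — −7 each step: 49, 42, 35, 28, 21 → 14 → 7.
Errors — each term is the sum of the two before it: 4, 7, 11, 18, 29 → 47 → 76.
So the next two records are 14 ms, 47 errors and 7 ms, 76 errors.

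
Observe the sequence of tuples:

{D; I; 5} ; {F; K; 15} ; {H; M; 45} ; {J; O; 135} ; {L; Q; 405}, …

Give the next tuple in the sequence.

First letter: D, F, H, J, L → N (letters move forward 2 places in the alphabet).
Second letter — letters move forward 2 places in the alphabet: I, K, M, O, Q → S.
Third value: ×3 each step, so 5, 15, 45, 135, 405 → 1215.
Combining the parts gives {N; S; 1215}.

{N; S; 1215}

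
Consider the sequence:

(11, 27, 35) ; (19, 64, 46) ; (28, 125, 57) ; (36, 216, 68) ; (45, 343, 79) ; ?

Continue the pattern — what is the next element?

(53, 512, 90)

First component: alternating steps +8, +9, +8, +9, …, so 11, 19, 28, 36, 45 → 53.
Second component — perfect cubes: 3³, 4³, 5³, …: 27, 64, 125, 216, 343 → 512.
Third component — +11 each step: 35, 46, 57, 68, 79 → 90.
Putting it together: (53, 512, 90).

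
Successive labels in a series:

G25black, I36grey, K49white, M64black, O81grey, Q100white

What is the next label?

S121black

Letter: letters move forward 2 places in the alphabet; G, I, K, M, O, Q → S.
Second component: 25, 36, 49, 64, 81, 100 → 121 (perfect squares: 5², 6², 7², …).
Shade goes black, grey, white, black, grey, white → black (repeats black → grey → white).
So the next label is S121black.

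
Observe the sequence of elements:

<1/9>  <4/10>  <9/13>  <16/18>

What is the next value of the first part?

25

First part: perfect squares: 1², 2², 3², …, so 1, 4, 9, 16 → 25.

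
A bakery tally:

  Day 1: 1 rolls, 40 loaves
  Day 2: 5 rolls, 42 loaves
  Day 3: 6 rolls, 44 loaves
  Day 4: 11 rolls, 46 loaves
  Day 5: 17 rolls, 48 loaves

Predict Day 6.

Rolls: 1, 5, 6, 11, 17 → 28 (each term is the sum of the two before it).
Loaves goes 40, 42, 44, 46, 48 → 50 (+2 each step).
Putting it together: 28 rolls, 50 loaves.

28 rolls, 50 loaves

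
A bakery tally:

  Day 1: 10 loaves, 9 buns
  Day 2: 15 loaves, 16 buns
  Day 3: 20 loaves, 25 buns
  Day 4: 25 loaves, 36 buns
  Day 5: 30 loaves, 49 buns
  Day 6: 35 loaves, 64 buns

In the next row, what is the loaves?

40

Loaves: +5 each step, so 10, 15, 20, 25, 30, 35 → 40.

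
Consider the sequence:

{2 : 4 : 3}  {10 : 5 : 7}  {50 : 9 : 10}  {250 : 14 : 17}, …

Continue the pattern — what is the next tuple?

{1250 : 23 : 27}

First coordinate: ×5 each step, so 2, 10, 50, 250 → 1250.
Second coordinate goes 4, 5, 9, 14 → 23 (each term is the sum of the two before it).
Third coordinate: 3, 7, 10, 17 → 27 (each term is the sum of the two before it).
Combining the parts gives {1250 : 23 : 27}.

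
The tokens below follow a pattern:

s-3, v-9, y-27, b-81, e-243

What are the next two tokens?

Letter goes s, v, y, b, e → h → k (letters move forward 3 places in the alphabet, wrapping Z→A).
Second component — ×3 each step: 3, 9, 27, 81, 243 → 729 → 2187.
So the next two tokens are h-729 and k-2187.

h-729, k-2187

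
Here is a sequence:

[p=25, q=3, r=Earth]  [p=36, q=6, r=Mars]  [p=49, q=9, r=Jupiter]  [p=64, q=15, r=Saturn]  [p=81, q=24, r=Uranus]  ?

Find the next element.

[p=100, q=39, r=Neptune]

P goes 25, 36, 49, 64, 81 → 100 (perfect squares: 5², 6², 7², …).
Q: each term is the sum of the two before it; 3, 6, 9, 15, 24 → 39.
R: Earth, Mars, Jupiter, Saturn, Uranus → Neptune (runs through the planets Mercury→Neptune).
Putting it together: [p=100, q=39, r=Neptune].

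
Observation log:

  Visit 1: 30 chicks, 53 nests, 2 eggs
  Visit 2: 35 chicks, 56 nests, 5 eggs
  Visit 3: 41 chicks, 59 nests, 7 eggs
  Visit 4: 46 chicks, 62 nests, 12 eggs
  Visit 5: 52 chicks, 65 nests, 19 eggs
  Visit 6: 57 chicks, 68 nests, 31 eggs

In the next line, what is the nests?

71

Nests: +3 each step; 53, 56, 59, 62, 65, 68 → 71.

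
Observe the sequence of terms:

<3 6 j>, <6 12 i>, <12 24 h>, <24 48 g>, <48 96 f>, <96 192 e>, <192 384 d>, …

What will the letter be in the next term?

c

For the letter, letters move back 1 place in the alphabet: j, i, h, g, f, e, d → c.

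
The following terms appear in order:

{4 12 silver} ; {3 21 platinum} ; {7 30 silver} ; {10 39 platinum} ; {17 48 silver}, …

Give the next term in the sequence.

First value: each term is the sum of the two before it; 4, 3, 7, 10, 17 → 27.
Second value — +9 each step: 12, 21, 30, 39, 48 → 57.
Metal — alternates silver ↔ platinum: silver, platinum, silver, platinum, silver → platinum.
Combining the parts gives {27 57 platinum}.

{27 57 platinum}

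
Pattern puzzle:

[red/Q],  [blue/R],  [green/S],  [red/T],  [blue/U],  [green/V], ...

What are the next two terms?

[red/W], [blue/X]

Colour: repeats red → blue → green, so red, blue, green, red, blue, green → red → blue.
For the letter, letters move forward 1 place in the alphabet: Q, R, S, T, U, V → W → X.
Putting the parts together: [red/W] and then [blue/X].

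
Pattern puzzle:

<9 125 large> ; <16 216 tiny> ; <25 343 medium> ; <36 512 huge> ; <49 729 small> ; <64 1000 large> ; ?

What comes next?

First entry — perfect squares: 3², 4², 5², …: 9, 16, 25, 36, 49, 64 → 81.
Second entry — perfect cubes: 5³, 6³, 7³, …: 125, 216, 343, 512, 729, 1000 → 1331.
Size: repeats large → tiny → medium → huge → small; large, tiny, medium, huge, small, large → tiny.
Putting it together: <81 1331 tiny>.

<81 1331 tiny>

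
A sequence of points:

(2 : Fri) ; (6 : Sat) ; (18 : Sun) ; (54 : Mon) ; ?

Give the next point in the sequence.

(162 : Tue)

First entry: ×3 each step; 2, 6, 18, 54 → 162.
Day: runs through the weekdays Mon→Sun, so Fri, Sat, Sun, Mon → Tue.
Combining the parts gives (162 : Tue).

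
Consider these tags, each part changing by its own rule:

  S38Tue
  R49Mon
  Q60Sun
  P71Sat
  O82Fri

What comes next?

Letter: letters move back 1 place in the alphabet, so S, R, Q, P, O → N.
For the second component, +11 each step: 38, 49, 60, 71, 82 → 93.
Day goes Tue, Mon, Sun, Sat, Fri → Thu (runs backward through the weekdays Mon→Sun).
So the next tag is N93Thu.

N93Thu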